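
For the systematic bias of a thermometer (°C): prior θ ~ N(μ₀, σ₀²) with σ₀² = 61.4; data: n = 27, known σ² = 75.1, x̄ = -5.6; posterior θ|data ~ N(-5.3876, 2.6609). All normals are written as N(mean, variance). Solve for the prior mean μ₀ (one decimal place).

With known observation variance, the Normal–Normal posterior has precision τ_n = τ₀ + n/σ² and mean μ_n = (τ₀μ₀ + (n/σ²)x̄)/τ_n.
Here τ₀ = 1/61.4 = 0.016287 and τ_data = 27/75.1 = 0.359521, so τ_n = 0.375808.
Rearranging for μ₀: μ₀ = (μ_n·τ_n − τ_data·x̄)/τ₀ = (-5.3876·0.375808 − 0.359521·-5.6) / 0.016287 = -0.011386/0.016287 ≈ -0.7.

μ₀ = -0.7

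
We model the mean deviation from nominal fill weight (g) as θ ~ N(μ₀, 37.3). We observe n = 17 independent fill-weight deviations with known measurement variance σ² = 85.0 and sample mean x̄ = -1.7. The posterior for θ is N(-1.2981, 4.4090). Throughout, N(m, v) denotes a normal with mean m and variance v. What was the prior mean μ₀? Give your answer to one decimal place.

The posterior mean is a precision-weighted average: μ_n = (τ₀μ₀ + τ_data·x̄)/(τ₀+τ_data), with τ₀=1/σ₀² and τ_data=n/σ².
Here τ₀ = 1/37.3 = 0.026810 and τ_data = 17/85.0 = 0.200000, so τ_n = 0.226810.
Rearranging for μ₀: μ₀ = (μ_n·τ_n − τ_data·x̄)/τ₀ = (-1.2981·0.226810 − 0.200000·-1.7) / 0.026810 = 0.045578/0.026810 ≈ 1.7.

μ₀ = 1.7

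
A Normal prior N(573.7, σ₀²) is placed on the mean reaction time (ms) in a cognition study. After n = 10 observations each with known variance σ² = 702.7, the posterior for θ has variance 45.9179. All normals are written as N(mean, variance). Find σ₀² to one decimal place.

Posterior precision equals prior precision plus data precision: 1/σ_n² = 1/σ₀² + n/σ².
So 1/σ₀² = 1/45.9179 − 10/702.7 = 0.021778 − 0.014231 = 0.007547.
Hence σ₀² = 1/0.007547 ≈ 132.5.

σ₀² = 132.5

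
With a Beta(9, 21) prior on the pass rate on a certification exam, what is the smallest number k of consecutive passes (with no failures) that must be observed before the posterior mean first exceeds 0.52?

k = 14

After k passes and 0 failures the posterior is Beta(9+k, 21), with mean (9+k)/(9+21+k).
Set (9+k)/(30+k) > 0.52 and solve: k > (0.52·30 − 9)/(1 − 0.52) = 13.750.
The smallest integer exceeding 13.750 is 14, and checking k=14: (23)/(44) = 0.5227 > 0.52.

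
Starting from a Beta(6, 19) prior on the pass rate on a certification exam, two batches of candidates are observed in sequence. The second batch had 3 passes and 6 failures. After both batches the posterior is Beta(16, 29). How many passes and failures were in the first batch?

Sequential conjugate updates are equivalent to a single update on the pooled data, so total successes = posterior α − prior α and total failures = posterior β − prior β.
Total across both batches: 16−6=10 passes, 29−19=10 failures.
Subtract the second batch: 10−3=7 passes and 10−6=4 failures.

7 passes and 4 failures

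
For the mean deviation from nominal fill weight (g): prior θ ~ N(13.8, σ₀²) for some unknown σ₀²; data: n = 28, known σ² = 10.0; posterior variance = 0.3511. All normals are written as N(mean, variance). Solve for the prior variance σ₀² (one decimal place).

σ₀² = 20.8

For the Normal–Normal model with known σ², precisions add: τ_n = τ₀ + n/σ².
So 1/σ₀² = 1/0.3511 − 28/10.0 = 2.848191 − 2.800000 = 0.048191.
Hence σ₀² = 1/0.048191 ≈ 20.8.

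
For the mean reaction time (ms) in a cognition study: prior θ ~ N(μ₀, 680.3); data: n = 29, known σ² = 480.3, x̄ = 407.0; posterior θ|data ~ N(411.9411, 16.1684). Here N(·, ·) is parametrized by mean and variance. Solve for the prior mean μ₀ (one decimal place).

The posterior mean is a precision-weighted average: μ_n = (τ₀μ₀ + τ_data·x̄)/(τ₀+τ_data), with τ₀=1/σ₀² and τ_data=n/σ².
Here τ₀ = 1/680.3 = 0.001470 and τ_data = 29/480.3 = 0.060379, so τ_n = 0.061849.
Rearranging for μ₀: μ₀ = (μ_n·τ_n − τ_data·x̄)/τ₀ = (411.9411·0.061849 − 0.060379·407.0) / 0.001470 = 0.903892/0.001470 ≈ 614.9.

μ₀ = 614.9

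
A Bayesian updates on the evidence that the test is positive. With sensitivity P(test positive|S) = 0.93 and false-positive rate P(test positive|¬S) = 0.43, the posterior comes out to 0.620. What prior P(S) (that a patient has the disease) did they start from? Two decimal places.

P(S) = 0.43

In odds form, posterior odds = prior odds × likelihood ratio, so prior odds = posterior odds ÷ LR.
Posterior odds = 0.620/(1−0.620) = 1.6316. LR = 0.93/0.43 = 2.1628.
Prior odds = 1.6316/2.1628 = 0.7544, so P(S) = 0.7544/(1+0.7544) ≈ 0.43.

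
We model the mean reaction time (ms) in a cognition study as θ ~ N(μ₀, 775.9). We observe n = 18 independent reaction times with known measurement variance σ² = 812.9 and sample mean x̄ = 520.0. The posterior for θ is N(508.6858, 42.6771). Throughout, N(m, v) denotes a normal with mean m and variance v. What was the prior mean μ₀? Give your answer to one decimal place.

The posterior mean is a precision-weighted average: μ_n = (τ₀μ₀ + τ_data·x̄)/(τ₀+τ_data), with τ₀=1/σ₀² and τ_data=n/σ².
Here τ₀ = 1/775.9 = 0.001289 and τ_data = 18/812.9 = 0.022143, so τ_n = 0.023432.
Rearranging for μ₀: μ₀ = (μ_n·τ_n − τ_data·x̄)/τ₀ = (508.6858·0.023432 − 0.022143·520.0) / 0.001289 = 0.405166/0.001289 ≈ 314.3.

μ₀ = 314.3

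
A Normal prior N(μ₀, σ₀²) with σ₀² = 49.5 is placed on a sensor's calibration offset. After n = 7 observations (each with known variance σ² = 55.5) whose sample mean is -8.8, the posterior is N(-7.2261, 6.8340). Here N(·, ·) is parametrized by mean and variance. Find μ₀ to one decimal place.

μ₀ = 2.6

The posterior mean is a precision-weighted average: μ_n = (τ₀μ₀ + τ_data·x̄)/(τ₀+τ_data), with τ₀=1/σ₀² and τ_data=n/σ².
Here τ₀ = 1/49.5 = 0.020202 and τ_data = 7/55.5 = 0.126126, so τ_n = 0.146328.
Rearranging for μ₀: μ₀ = (μ_n·τ_n − τ_data·x̄)/τ₀ = (-7.2261·0.146328 − 0.126126·-8.8) / 0.020202 = 0.052528/0.020202 ≈ 2.6.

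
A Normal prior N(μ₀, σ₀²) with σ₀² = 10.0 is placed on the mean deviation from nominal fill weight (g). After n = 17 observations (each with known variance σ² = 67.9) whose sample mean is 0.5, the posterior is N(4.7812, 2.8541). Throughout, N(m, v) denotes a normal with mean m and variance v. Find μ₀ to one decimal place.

μ₀ = 15.5

With known observation variance, the Normal–Normal posterior has precision τ_n = τ₀ + n/σ² and mean μ_n = (τ₀μ₀ + (n/σ²)x̄)/τ_n.
Here τ₀ = 1/10.0 = 0.100000 and τ_data = 17/67.9 = 0.250368, so τ_n = 0.350368.
Rearranging for μ₀: μ₀ = (μ_n·τ_n − τ_data·x̄)/τ₀ = (4.7812·0.350368 − 0.250368·0.5) / 0.100000 = 1.549995/0.100000 ≈ 15.5.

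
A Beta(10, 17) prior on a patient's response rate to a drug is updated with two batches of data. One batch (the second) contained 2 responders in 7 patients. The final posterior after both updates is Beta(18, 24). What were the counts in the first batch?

Sequential conjugate updates are equivalent to a single update on the pooled data, so total successes = posterior α − prior α and total failures = posterior β − prior β.
Total across both batches: 18−10=8 responders, 24−17=7 non-responders.
Subtract the second batch: 8−2=6 responders and 7−5=2 non-responders.

6 responders and 2 non-responders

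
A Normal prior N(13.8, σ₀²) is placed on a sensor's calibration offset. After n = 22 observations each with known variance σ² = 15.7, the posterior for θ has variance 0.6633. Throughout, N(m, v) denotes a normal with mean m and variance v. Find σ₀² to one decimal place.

σ₀² = 9.4

Posterior precision equals prior precision plus data precision: 1/σ_n² = 1/σ₀² + n/σ².
So 1/σ₀² = 1/0.6633 − 22/15.7 = 1.507613 − 1.401274 = 0.106339.
Hence σ₀² = 1/0.106339 ≈ 9.4.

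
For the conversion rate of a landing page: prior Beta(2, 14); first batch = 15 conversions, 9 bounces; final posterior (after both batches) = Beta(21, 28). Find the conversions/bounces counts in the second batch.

Sequential conjugate updates are equivalent to a single update on the pooled data, so total successes = posterior α − prior α and total failures = posterior β − prior β.
Total across both batches: 21−2=19 conversions, 28−14=14 bounces.
Subtract the first batch: 19−15=4 conversions and 14−9=5 bounces.

4 conversions and 5 bounces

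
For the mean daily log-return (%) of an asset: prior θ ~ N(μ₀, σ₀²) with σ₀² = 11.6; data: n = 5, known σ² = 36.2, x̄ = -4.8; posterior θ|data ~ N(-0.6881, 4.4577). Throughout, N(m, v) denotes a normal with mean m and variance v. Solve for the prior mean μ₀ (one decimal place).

With known observation variance, the Normal–Normal posterior has precision τ_n = τ₀ + n/σ² and mean μ_n = (τ₀μ₀ + (n/σ²)x̄)/τ_n.
Here τ₀ = 1/11.6 = 0.086207 and τ_data = 5/36.2 = 0.138122, so τ_n = 0.224329.
Rearranging for μ₀: μ₀ = (μ_n·τ_n − τ_data·x̄)/τ₀ = (-0.6881·0.224329 − 0.138122·-4.8) / 0.086207 = 0.508625/0.086207 ≈ 5.9.

μ₀ = 5.9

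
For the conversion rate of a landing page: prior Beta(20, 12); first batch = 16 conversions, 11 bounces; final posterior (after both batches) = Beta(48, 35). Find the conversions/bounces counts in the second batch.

Sequential conjugate updates are equivalent to a single update on the pooled data, so total successes = posterior α − prior α and total failures = posterior β − prior β.
Total across both batches: 48−20=28 conversions, 35−12=23 bounces.
Subtract the first batch: 28−16=12 conversions and 23−11=12 bounces.

12 conversions and 12 bounces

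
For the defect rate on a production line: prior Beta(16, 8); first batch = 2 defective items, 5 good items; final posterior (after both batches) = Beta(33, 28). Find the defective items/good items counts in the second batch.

15 defective items and 15 good items

Sequential conjugate updates are equivalent to a single update on the pooled data, so total successes = posterior α − prior α and total failures = posterior β − prior β.
Total across both batches: 33−16=17 defective items, 28−8=20 good items.
Subtract the first batch: 17−2=15 defective items and 20−5=15 good items.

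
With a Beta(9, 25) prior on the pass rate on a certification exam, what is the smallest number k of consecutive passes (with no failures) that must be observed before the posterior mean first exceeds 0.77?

After k passes and 0 failures the posterior is Beta(9+k, 25), with mean (9+k)/(9+25+k).
Set (9+k)/(34+k) > 0.77 and solve: k > (0.77·34 − 9)/(1 − 0.77) = 74.696.
The smallest integer exceeding 74.696 is 75, and checking k=75: (84)/(109) = 0.7706 > 0.77.

k = 75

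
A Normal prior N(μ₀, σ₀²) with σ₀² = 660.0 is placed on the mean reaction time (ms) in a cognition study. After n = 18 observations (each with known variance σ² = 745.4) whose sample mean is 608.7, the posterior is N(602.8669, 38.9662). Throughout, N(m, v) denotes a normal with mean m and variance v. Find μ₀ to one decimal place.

The posterior mean is a precision-weighted average: μ_n = (τ₀μ₀ + τ_data·x̄)/(τ₀+τ_data), with τ₀=1/σ₀² and τ_data=n/σ².
Here τ₀ = 1/660.0 = 0.001515 and τ_data = 18/745.4 = 0.024148, so τ_n = 0.025663.
Rearranging for μ₀: μ₀ = (μ_n·τ_n − τ_data·x̄)/τ₀ = (602.8669·0.025663 − 0.024148·608.7) / 0.001515 = 0.772486/0.001515 ≈ 509.9.

μ₀ = 509.9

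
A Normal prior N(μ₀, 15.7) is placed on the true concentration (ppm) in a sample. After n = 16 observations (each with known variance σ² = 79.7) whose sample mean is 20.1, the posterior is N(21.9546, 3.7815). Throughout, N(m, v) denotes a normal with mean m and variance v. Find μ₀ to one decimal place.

With known observation variance, the Normal–Normal posterior has precision τ_n = τ₀ + n/σ² and mean μ_n = (τ₀μ₀ + (n/σ²)x̄)/τ_n.
Here τ₀ = 1/15.7 = 0.063694 and τ_data = 16/79.7 = 0.200753, so τ_n = 0.264447.
Rearranging for μ₀: μ₀ = (μ_n·τ_n − τ_data·x̄)/τ₀ = (21.9546·0.264447 − 0.200753·20.1) / 0.063694 = 1.770693/0.063694 ≈ 27.8.

μ₀ = 27.8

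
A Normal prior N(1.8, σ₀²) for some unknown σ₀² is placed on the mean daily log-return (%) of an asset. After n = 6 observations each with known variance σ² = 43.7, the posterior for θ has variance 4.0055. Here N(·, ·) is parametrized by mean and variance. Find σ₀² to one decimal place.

Posterior precision equals prior precision plus data precision: 1/σ_n² = 1/σ₀² + n/σ².
So 1/σ₀² = 1/4.0055 − 6/43.7 = 0.249657 − 0.137300 = 0.112357.
Hence σ₀² = 1/0.112357 ≈ 8.9.

σ₀² = 8.9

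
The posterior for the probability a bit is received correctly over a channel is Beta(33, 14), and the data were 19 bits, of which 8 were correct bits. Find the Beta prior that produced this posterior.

Beta(25, 3)

Under Beta–binomial conjugacy the posterior parameters are (a+s, b+f).
Subtract the data counts: 33−8=25, 14−11=3.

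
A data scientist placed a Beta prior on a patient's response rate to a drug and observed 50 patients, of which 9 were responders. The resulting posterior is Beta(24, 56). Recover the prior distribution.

Beta is conjugate to the binomial likelihood: posterior = Beta(α+s, β+f).
So α = 24 − 9 = 15 and β = 56 − 41 = 15.

Beta(15, 15)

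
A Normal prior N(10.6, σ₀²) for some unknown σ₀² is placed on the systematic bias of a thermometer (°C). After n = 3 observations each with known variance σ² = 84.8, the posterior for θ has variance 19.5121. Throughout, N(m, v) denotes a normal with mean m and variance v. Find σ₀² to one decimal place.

σ₀² = 63.0

Posterior precision equals prior precision plus data precision: 1/σ_n² = 1/σ₀² + n/σ².
So 1/σ₀² = 1/19.5121 − 3/84.8 = 0.051250 − 0.035377 = 0.015873.
Hence σ₀² = 1/0.015873 ≈ 63.0.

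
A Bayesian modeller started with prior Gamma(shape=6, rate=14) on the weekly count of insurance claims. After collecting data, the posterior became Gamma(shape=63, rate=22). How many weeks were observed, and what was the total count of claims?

A Gamma(α, β) prior (rate parametrization) on a Poisson rate with n observations summing to S gives posterior Gamma(α+S, β+n).
Matching: Σxᵢ = 63 − 6 = 57 and n = 22 − 14 = 8.

n = 8 weeks with total 57 claims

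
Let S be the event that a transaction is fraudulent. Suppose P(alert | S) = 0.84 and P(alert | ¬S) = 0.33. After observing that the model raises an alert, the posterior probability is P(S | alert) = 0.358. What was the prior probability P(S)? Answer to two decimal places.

Bayes' rule in odds form gives O(S|E) = O(S)·[P(E|S)/P(E|¬S)], hence O(S) = O(S|E)/LR.
Posterior odds = 0.358/(1−0.358) = 0.5576. LR = 0.84/0.33 = 2.5455.
Prior odds = 0.5576/2.5455 = 0.2191, so P(S) = 0.2191/(1+0.2191) ≈ 0.18.

P(S) = 0.18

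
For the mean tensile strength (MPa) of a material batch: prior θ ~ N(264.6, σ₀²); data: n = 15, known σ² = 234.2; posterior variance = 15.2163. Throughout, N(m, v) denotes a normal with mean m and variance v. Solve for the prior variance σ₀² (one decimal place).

Posterior precision equals prior precision plus data precision: 1/σ_n² = 1/σ₀² + n/σ².
So 1/σ₀² = 1/15.2163 − 15/234.2 = 0.065719 − 0.064048 = 0.001671.
Hence σ₀² = 1/0.001671 ≈ 598.4.

σ₀² = 598.4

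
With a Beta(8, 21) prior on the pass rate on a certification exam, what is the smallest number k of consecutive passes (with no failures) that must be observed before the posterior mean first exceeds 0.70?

k = 42

After k passes and 0 failures the posterior is Beta(8+k, 21), with mean (8+k)/(8+21+k).
Set (8+k)/(29+k) > 0.70 and solve: k > (0.70·29 − 8)/(1 − 0.70) = 41.000.
The smallest integer exceeding 41.000 is 42.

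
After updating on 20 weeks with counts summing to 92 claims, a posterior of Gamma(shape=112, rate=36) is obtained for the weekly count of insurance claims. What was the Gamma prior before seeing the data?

Gamma–Poisson conjugacy: posterior shape = α + Σxᵢ, posterior rate = β + n.
So α = 112 − 92 = 20 and β = 36 − 20 = 16.

Gamma(shape=20, rate=16)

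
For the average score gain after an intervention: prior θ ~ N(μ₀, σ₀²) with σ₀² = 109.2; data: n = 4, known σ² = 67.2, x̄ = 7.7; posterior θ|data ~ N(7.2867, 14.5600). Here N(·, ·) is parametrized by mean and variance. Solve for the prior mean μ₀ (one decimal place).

The posterior mean is a precision-weighted average: μ_n = (τ₀μ₀ + τ_data·x̄)/(τ₀+τ_data), with τ₀=1/σ₀² and τ_data=n/σ².
Here τ₀ = 1/109.2 = 0.009158 and τ_data = 4/67.2 = 0.059524, so τ_n = 0.068682.
Rearranging for μ₀: μ₀ = (μ_n·τ_n − τ_data·x̄)/τ₀ = (7.2867·0.068682 − 0.059524·7.7) / 0.009158 = 0.042130/0.009158 ≈ 4.6.

μ₀ = 4.6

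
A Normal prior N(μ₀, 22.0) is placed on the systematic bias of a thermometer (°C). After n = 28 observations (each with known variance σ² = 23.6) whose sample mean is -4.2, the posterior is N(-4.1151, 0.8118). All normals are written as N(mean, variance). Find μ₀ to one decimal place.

The posterior mean is a precision-weighted average: μ_n = (τ₀μ₀ + τ_data·x̄)/(τ₀+τ_data), with τ₀=1/σ₀² and τ_data=n/σ².
Here τ₀ = 1/22.0 = 0.045455 and τ_data = 28/23.6 = 1.186441, so τ_n = 1.231896.
Rearranging for μ₀: μ₀ = (μ_n·τ_n − τ_data·x̄)/τ₀ = (-4.1151·1.231896 − 1.186441·-4.2) / 0.045455 = -0.086323/0.045455 ≈ -1.9.

μ₀ = -1.9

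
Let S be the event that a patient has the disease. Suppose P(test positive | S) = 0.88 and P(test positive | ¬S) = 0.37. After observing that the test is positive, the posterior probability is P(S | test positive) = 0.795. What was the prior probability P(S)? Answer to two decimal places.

P(S) = 0.62

In odds form, posterior odds = prior odds × likelihood ratio, so prior odds = posterior odds ÷ LR.
Posterior odds = 0.795/(1−0.795) = 3.8780. LR = 0.88/0.37 = 2.3784.
Prior odds = 3.8780/2.3784 = 1.6305, so P(S) = 1.6305/(1+1.6305) ≈ 0.62.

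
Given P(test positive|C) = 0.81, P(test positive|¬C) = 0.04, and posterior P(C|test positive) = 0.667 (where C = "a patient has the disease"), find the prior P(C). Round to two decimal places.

Bayes' rule in odds form gives O(C|E) = O(C)·[P(E|C)/P(E|¬C)], hence O(C) = O(C|E)/LR.
Posterior odds = 0.667/(1−0.667) = 2.0030. LR = 0.81/0.04 = 20.2500.
Prior odds = 2.0030/20.2500 = 0.0989, so P(C) = 0.0989/(1+0.0989) ≈ 0.09.

P(C) = 0.09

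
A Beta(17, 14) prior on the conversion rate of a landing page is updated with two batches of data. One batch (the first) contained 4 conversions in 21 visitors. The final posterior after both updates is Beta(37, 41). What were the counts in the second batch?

16 conversions and 10 bounces

Because Beta–binomial updating is additive in the counts, the combined data contributed (α_post−α_prior, β_post−β_prior) successes and failures.
Total across both batches: 37−17=20 conversions, 41−14=27 bounces.
Subtract the first batch: 20−4=16 conversions and 27−17=10 bounces.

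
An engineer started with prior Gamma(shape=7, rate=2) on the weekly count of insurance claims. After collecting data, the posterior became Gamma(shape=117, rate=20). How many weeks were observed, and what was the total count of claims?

A Gamma(α, β) prior (rate parametrization) on a Poisson rate with n observations summing to S gives posterior Gamma(α+S, β+n).
Matching: Σxᵢ = 117 − 7 = 110 and n = 20 − 2 = 18.

n = 18 weeks with total 110 claims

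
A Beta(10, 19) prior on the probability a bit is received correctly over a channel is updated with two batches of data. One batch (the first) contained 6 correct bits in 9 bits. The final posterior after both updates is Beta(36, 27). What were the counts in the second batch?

Because Beta–binomial updating is additive in the counts, the combined data contributed (α_post−α_prior, β_post−β_prior) successes and failures.
Total across both batches: 36−10=26 correct bits, 27−19=8 errors.
Subtract the first batch: 26−6=20 correct bits and 8−3=5 errors.

20 correct bits and 5 errors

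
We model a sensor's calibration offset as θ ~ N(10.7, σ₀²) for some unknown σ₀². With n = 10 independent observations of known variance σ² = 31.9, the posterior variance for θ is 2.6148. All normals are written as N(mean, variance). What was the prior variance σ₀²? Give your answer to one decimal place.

σ₀² = 14.5

For the Normal–Normal model with known σ², precisions add: τ_n = τ₀ + n/σ².
So 1/σ₀² = 1/2.6148 − 10/31.9 = 0.382438 − 0.313480 = 0.068958.
Hence σ₀² = 1/0.068958 ≈ 14.5.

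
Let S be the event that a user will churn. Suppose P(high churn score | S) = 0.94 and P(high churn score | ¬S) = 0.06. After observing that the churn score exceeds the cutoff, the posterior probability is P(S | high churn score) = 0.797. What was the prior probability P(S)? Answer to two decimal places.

Bayes' rule in odds form gives O(S|E) = O(S)·[P(E|S)/P(E|¬S)], hence O(S) = O(S|E)/LR.
Posterior odds = 0.797/(1−0.797) = 3.9261. LR = 0.94/0.06 = 15.6667.
Prior odds = 3.9261/15.6667 = 0.2506, so P(S) = 0.2506/(1+0.2506) ≈ 0.20.

P(S) = 0.20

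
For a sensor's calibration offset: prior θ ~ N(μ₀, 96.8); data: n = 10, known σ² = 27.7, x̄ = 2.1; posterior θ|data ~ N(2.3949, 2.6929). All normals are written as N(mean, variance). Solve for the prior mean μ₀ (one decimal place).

μ₀ = 12.7

The posterior mean is a precision-weighted average: μ_n = (τ₀μ₀ + τ_data·x̄)/(τ₀+τ_data), with τ₀=1/σ₀² and τ_data=n/σ².
Here τ₀ = 1/96.8 = 0.010331 and τ_data = 10/27.7 = 0.361011, so τ_n = 0.371342.
Rearranging for μ₀: μ₀ = (μ_n·τ_n − τ_data·x̄)/τ₀ = (2.3949·0.371342 − 0.361011·2.1) / 0.010331 = 0.131204/0.010331 ≈ 12.7.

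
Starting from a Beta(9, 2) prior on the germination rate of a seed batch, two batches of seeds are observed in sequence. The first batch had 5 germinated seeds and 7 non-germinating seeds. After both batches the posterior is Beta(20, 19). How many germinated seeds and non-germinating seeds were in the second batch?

Because Beta–binomial updating is additive in the counts, the combined data contributed (α_post−α_prior, β_post−β_prior) successes and failures.
Total across both batches: 20−9=11 germinated seeds, 19−2=17 non-germinating seeds.
Subtract the first batch: 11−5=6 germinated seeds and 17−7=10 non-germinating seeds.

6 germinated seeds and 10 non-germinating seeds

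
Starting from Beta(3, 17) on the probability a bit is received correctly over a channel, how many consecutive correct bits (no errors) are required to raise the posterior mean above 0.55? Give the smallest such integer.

k = 18

After k correct bits and 0 errors the posterior is Beta(3+k, 17), with mean (3+k)/(3+17+k).
Set (3+k)/(20+k) > 0.55 and solve: k > (0.55·20 − 3)/(1 − 0.55) = 17.778.
The smallest integer exceeding 17.778 is 18, and checking k=18: (21)/(38) = 0.5526 > 0.55.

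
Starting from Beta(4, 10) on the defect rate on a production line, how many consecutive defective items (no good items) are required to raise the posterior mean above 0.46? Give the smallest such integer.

k = 5

After k defective items and 0 good items the posterior is Beta(4+k, 10), with mean (4+k)/(4+10+k).
Set (4+k)/(14+k) > 0.46 and solve: k > (0.46·14 − 4)/(1 − 0.46) = 4.519.
The smallest integer exceeding 4.519 is 5, and checking k=5: (9)/(19) = 0.4737 > 0.46.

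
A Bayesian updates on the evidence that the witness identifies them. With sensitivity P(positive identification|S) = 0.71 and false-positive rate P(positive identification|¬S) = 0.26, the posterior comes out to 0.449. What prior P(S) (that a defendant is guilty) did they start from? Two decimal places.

P(S) = 0.23

In odds form, posterior odds = prior odds × likelihood ratio, so prior odds = posterior odds ÷ LR.
Posterior odds = 0.449/(1−0.449) = 0.8149. LR = 0.71/0.26 = 2.7308.
Prior odds = 0.8149/2.7308 = 0.2984, so P(S) = 0.2984/(1+0.2984) ≈ 0.23.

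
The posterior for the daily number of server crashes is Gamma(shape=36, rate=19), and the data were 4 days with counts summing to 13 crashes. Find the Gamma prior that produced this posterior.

Gamma(shape=23, rate=15)

A Gamma(α, β) prior (rate parametrization) on a Poisson rate with n observations summing to S gives posterior Gamma(α+S, β+n).
So α = 36 − 13 = 23 and β = 19 − 4 = 15.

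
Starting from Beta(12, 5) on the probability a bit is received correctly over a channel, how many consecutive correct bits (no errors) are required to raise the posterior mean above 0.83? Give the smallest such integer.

After k correct bits and 0 errors the posterior is Beta(12+k, 5), with mean (12+k)/(12+5+k).
Set (12+k)/(17+k) > 0.83 and solve: k > (0.83·17 − 12)/(1 − 0.83) = 12.412.
The smallest integer exceeding 12.412 is 13, and checking k=13: (25)/(30) = 0.8333 > 0.83.

k = 13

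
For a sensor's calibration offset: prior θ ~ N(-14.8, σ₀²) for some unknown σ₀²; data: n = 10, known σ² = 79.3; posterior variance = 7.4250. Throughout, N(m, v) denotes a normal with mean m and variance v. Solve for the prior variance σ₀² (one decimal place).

σ₀² = 116.6

For the Normal–Normal model with known σ², precisions add: τ_n = τ₀ + n/σ².
So 1/σ₀² = 1/7.4250 − 10/79.3 = 0.134680 − 0.126103 = 0.008577.
Hence σ₀² = 1/0.008577 ≈ 116.6.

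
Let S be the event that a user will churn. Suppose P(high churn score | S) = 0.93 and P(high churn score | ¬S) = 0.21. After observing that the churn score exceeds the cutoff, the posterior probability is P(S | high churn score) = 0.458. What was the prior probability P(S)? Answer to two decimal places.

P(S) = 0.16

In odds form, posterior odds = prior odds × likelihood ratio, so prior odds = posterior odds ÷ LR.
Posterior odds = 0.458/(1−0.458) = 0.8450. LR = 0.93/0.21 = 4.4286.
Prior odds = 0.8450/4.4286 = 0.1908, so P(S) = 0.1908/(1+0.1908) ≈ 0.16.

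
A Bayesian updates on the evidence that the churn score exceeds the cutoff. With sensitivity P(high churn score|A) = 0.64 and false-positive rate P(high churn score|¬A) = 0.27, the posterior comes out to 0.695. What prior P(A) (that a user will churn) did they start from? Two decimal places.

In odds form, posterior odds = prior odds × likelihood ratio, so prior odds = posterior odds ÷ LR.
Posterior odds = 0.695/(1−0.695) = 2.2787. LR = 0.64/0.27 = 2.3704.
Prior odds = 2.2787/2.3704 = 0.9613, so P(A) = 0.9613/(1+0.9613) ≈ 0.49.

P(A) = 0.49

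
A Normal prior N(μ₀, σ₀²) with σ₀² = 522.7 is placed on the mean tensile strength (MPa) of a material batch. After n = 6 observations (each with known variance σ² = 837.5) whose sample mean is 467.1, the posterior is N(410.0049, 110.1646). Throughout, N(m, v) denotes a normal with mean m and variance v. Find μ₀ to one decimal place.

With known observation variance, the Normal–Normal posterior has precision τ_n = τ₀ + n/σ² and mean μ_n = (τ₀μ₀ + (n/σ²)x̄)/τ_n.
Here τ₀ = 1/522.7 = 0.001913 and τ_data = 6/837.5 = 0.007164, so τ_n = 0.009077.
Rearranging for μ₀: μ₀ = (μ_n·τ_n − τ_data·x̄)/τ₀ = (410.0049·0.009077 − 0.007164·467.1) / 0.001913 = 0.375310/0.001913 ≈ 196.2.

μ₀ = 196.2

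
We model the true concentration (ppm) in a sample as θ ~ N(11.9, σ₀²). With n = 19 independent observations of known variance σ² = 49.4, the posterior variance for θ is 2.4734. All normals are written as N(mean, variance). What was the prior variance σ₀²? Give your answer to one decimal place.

σ₀² = 50.8

For the Normal–Normal model with known σ², precisions add: τ_n = τ₀ + n/σ².
So 1/σ₀² = 1/2.4734 − 19/49.4 = 0.404302 − 0.384615 = 0.019687.
Hence σ₀² = 1/0.019687 ≈ 50.8.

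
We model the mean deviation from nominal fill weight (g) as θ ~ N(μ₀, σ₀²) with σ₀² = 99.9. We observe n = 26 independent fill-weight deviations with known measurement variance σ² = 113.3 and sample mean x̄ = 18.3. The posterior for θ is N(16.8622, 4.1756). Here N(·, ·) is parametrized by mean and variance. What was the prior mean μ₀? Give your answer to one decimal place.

With known observation variance, the Normal–Normal posterior has precision τ_n = τ₀ + n/σ² and mean μ_n = (τ₀μ₀ + (n/σ²)x̄)/τ_n.
Here τ₀ = 1/99.9 = 0.010010 and τ_data = 26/113.3 = 0.229479, so τ_n = 0.239489.
Rearranging for μ₀: μ₀ = (μ_n·τ_n − τ_data·x̄)/τ₀ = (16.8622·0.239489 − 0.229479·18.3) / 0.010010 = -0.161154/0.010010 ≈ -16.1.

μ₀ = -16.1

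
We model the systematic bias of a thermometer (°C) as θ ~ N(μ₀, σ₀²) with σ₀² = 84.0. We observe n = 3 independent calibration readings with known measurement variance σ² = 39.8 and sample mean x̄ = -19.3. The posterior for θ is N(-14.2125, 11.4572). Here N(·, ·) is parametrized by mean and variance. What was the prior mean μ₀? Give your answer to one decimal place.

μ₀ = 18.0

The posterior mean is a precision-weighted average: μ_n = (τ₀μ₀ + τ_data·x̄)/(τ₀+τ_data), with τ₀=1/σ₀² and τ_data=n/σ².
Here τ₀ = 1/84.0 = 0.011905 and τ_data = 3/39.8 = 0.075377, so τ_n = 0.087282.
Rearranging for μ₀: μ₀ = (μ_n·τ_n − τ_data·x̄)/τ₀ = (-14.2125·0.087282 − 0.075377·-19.3) / 0.011905 = 0.214281/0.011905 ≈ 18.0.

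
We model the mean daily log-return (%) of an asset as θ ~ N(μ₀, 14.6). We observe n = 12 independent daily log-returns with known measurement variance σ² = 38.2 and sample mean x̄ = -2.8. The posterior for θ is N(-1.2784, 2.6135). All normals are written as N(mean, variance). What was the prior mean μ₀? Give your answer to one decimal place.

μ₀ = 5.7

The posterior mean is a precision-weighted average: μ_n = (τ₀μ₀ + τ_data·x̄)/(τ₀+τ_data), with τ₀=1/σ₀² and τ_data=n/σ².
Here τ₀ = 1/14.6 = 0.068493 and τ_data = 12/38.2 = 0.314136, so τ_n = 0.382629.
Rearranging for μ₀: μ₀ = (μ_n·τ_n − τ_data·x̄)/τ₀ = (-1.2784·0.382629 − 0.314136·-2.8) / 0.068493 = 0.390428/0.068493 ≈ 5.7.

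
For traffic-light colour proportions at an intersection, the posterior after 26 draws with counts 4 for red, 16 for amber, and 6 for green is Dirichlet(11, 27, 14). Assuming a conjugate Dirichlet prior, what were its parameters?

For a Dirichlet(α) prior with multinomial counts c, the posterior is Dirichlet(α + c) componentwise.
Subtract each count from the matching posterior parameter: 11−4=7, 27−16=11, 14−6=8.

Dirichlet(7, 11, 8)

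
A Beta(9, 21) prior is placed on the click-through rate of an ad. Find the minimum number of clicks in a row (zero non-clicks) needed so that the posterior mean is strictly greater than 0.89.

k = 161

After k clicks and 0 non-clicks the posterior is Beta(9+k, 21), with mean (9+k)/(9+21+k).
Set (9+k)/(30+k) > 0.89 and solve: k > (0.89·30 − 9)/(1 − 0.89) = 160.909.
The smallest integer exceeding 160.909 is 161, and checking k=161: (170)/(191) = 0.8901 > 0.89.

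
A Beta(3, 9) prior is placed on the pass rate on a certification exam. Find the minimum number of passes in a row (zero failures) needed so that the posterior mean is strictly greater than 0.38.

k = 3

After k passes and 0 failures the posterior is Beta(3+k, 9), with mean (3+k)/(3+9+k).
Set (3+k)/(12+k) > 0.38 and solve: k > (0.38·12 − 3)/(1 − 0.38) = 2.516.
The smallest integer exceeding 2.516 is 3.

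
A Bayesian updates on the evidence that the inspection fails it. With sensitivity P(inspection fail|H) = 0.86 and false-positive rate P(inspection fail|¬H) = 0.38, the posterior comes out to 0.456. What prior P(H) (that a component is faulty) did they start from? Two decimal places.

In odds form, posterior odds = prior odds × likelihood ratio, so prior odds = posterior odds ÷ LR.
Posterior odds = 0.456/(1−0.456) = 0.8382. LR = 0.86/0.38 = 2.2632.
Prior odds = 0.8382/2.2632 = 0.3704, so P(H) = 0.3704/(1+0.3704) ≈ 0.27.

P(H) = 0.27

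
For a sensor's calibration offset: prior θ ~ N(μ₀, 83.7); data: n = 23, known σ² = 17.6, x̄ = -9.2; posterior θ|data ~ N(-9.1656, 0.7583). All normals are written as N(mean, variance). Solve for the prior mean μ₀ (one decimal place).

With known observation variance, the Normal–Normal posterior has precision τ_n = τ₀ + n/σ² and mean μ_n = (τ₀μ₀ + (n/σ²)x̄)/τ_n.
Here τ₀ = 1/83.7 = 0.011947 and τ_data = 23/17.6 = 1.306818, so τ_n = 1.318765.
Rearranging for μ₀: μ₀ = (μ_n·τ_n − τ_data·x̄)/τ₀ = (-9.1656·1.318765 − 1.306818·-9.2) / 0.011947 = -0.064547/0.011947 ≈ -5.4.

μ₀ = -5.4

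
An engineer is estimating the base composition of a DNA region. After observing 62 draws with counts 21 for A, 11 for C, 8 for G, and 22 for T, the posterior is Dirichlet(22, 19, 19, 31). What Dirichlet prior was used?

Dirichlet(1, 8, 11, 9)

For a Dirichlet(α) prior with multinomial counts c, the posterior is Dirichlet(α + c) componentwise.
Subtract each count from the matching posterior parameter: 22−21=1, 19−11=8, 19−8=11, 31−22=9.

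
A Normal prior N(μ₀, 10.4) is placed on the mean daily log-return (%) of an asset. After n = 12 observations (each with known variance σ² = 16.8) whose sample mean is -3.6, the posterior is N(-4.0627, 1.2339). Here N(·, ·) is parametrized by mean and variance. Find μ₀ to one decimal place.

μ₀ = -7.5

The posterior mean is a precision-weighted average: μ_n = (τ₀μ₀ + τ_data·x̄)/(τ₀+τ_data), with τ₀=1/σ₀² and τ_data=n/σ².
Here τ₀ = 1/10.4 = 0.096154 and τ_data = 12/16.8 = 0.714286, so τ_n = 0.810440.
Rearranging for μ₀: μ₀ = (μ_n·τ_n − τ_data·x̄)/τ₀ = (-4.0627·0.810440 − 0.714286·-3.6) / 0.096154 = -0.721145/0.096154 ≈ -7.5.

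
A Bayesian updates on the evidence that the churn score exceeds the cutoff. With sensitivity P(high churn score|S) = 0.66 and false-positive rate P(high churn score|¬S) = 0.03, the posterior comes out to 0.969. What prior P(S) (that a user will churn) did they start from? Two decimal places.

P(S) = 0.59

In odds form, posterior odds = prior odds × likelihood ratio, so prior odds = posterior odds ÷ LR.
Posterior odds = 0.969/(1−0.969) = 31.2581. LR = 0.66/0.03 = 22.0000.
Prior odds = 31.2581/22.0000 = 1.4208, so P(S) = 1.4208/(1+1.4208) ≈ 0.59.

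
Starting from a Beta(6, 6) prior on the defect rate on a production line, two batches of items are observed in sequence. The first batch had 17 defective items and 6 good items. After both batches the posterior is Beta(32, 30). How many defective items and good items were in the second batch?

Sequential conjugate updates are equivalent to a single update on the pooled data, so total successes = posterior α − prior α and total failures = posterior β − prior β.
Total across both batches: 32−6=26 defective items, 30−6=24 good items.
Subtract the first batch: 26−17=9 defective items and 24−6=18 good items.

9 defective items and 18 good items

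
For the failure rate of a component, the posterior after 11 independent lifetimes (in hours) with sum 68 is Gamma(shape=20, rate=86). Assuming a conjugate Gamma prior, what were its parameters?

Gamma(shape=9, rate=18)

Gamma–exponential conjugacy: posterior shape = α + n, posterior rate = β + Σtᵢ.
So α = 20 − 11 = 9 and β = 86 − 68 = 18.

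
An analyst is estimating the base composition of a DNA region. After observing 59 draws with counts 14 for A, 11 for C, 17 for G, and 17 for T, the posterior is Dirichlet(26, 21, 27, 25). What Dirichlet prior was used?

For a Dirichlet(α) prior with multinomial counts c, the posterior is Dirichlet(α + c) componentwise.
Subtract each count from the matching posterior parameter: 26−14=12, 21−11=10, 27−17=10, 25−17=8.

Dirichlet(12, 10, 10, 8)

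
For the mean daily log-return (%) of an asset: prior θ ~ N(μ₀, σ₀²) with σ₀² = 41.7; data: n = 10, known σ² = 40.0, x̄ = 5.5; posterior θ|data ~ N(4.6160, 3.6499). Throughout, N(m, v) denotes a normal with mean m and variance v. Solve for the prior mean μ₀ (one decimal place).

With known observation variance, the Normal–Normal posterior has precision τ_n = τ₀ + n/σ² and mean μ_n = (τ₀μ₀ + (n/σ²)x̄)/τ_n.
Here τ₀ = 1/41.7 = 0.023981 and τ_data = 10/40.0 = 0.250000, so τ_n = 0.273981.
Rearranging for μ₀: μ₀ = (μ_n·τ_n − τ_data·x̄)/τ₀ = (4.6160·0.273981 − 0.250000·5.5) / 0.023981 = -0.110304/0.023981 ≈ -4.6.

μ₀ = -4.6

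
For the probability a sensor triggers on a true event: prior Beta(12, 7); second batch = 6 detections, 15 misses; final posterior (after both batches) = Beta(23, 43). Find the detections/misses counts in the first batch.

Because Beta–binomial updating is additive in the counts, the combined data contributed (α_post−α_prior, β_post−β_prior) successes and failures.
Total across both batches: 23−12=11 detections, 43−7=36 misses.
Subtract the second batch: 11−6=5 detections and 36−15=21 misses.

5 detections and 21 misses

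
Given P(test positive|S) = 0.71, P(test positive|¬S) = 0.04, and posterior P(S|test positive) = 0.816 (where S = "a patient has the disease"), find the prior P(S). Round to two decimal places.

Bayes' rule in odds form gives O(S|E) = O(S)·[P(E|S)/P(E|¬S)], hence O(S) = O(S|E)/LR.
Posterior odds = 0.816/(1−0.816) = 4.4348. LR = 0.71/0.04 = 17.7500.
Prior odds = 4.4348/17.7500 = 0.2498, so P(S) = 0.2498/(1+0.2498) ≈ 0.20.

P(S) = 0.20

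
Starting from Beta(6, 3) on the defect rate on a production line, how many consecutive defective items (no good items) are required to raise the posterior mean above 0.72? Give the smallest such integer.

k = 2

After k defective items and 0 good items the posterior is Beta(6+k, 3), with mean (6+k)/(6+3+k).
Set (6+k)/(9+k) > 0.72 and solve: k > (0.72·9 − 6)/(1 − 0.72) = 1.714.
The smallest integer exceeding 1.714 is 2.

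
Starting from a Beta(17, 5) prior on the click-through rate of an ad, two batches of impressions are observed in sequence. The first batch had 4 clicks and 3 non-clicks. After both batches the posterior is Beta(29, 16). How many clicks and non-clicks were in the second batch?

Because Beta–binomial updating is additive in the counts, the combined data contributed (α_post−α_prior, β_post−β_prior) successes and failures.
Total across both batches: 29−17=12 clicks, 16−5=11 non-clicks.
Subtract the first batch: 12−4=8 clicks and 11−3=8 non-clicks.

8 clicks and 8 non-clicks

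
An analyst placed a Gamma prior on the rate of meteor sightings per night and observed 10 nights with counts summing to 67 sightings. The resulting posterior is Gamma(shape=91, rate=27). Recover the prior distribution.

A Gamma(α, β) prior (rate parametrization) on a Poisson rate with n observations summing to S gives posterior Gamma(α+S, β+n).
So α = 91 − 67 = 24 and β = 27 − 10 = 17.

Gamma(shape=24, rate=17)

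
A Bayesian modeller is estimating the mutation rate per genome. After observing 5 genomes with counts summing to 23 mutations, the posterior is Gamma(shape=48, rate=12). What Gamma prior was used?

A Gamma(α, β) prior (rate parametrization) on a Poisson rate with n observations summing to S gives posterior Gamma(α+S, β+n).
So α = 48 − 23 = 25 and β = 12 − 5 = 7.

Gamma(shape=25, rate=7)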